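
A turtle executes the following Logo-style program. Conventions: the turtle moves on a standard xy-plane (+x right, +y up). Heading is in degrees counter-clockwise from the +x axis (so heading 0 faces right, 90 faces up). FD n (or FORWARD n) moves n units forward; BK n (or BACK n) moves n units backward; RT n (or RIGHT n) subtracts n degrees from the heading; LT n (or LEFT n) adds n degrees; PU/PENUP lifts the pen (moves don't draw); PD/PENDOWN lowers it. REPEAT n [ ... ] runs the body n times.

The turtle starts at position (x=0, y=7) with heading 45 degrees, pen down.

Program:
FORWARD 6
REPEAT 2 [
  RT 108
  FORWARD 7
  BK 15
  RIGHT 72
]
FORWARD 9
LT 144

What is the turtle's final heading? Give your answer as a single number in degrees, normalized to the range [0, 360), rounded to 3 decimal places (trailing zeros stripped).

Answer: 189

Derivation:
Executing turtle program step by step:
Start: pos=(0,7), heading=45, pen down
FD 6: (0,7) -> (4.243,11.243) [heading=45, draw]
REPEAT 2 [
  -- iteration 1/2 --
  RT 108: heading 45 -> 297
  FD 7: (4.243,11.243) -> (7.421,5.006) [heading=297, draw]
  BK 15: (7.421,5.006) -> (0.611,18.371) [heading=297, draw]
  RT 72: heading 297 -> 225
  -- iteration 2/2 --
  RT 108: heading 225 -> 117
  FD 7: (0.611,18.371) -> (-2.567,24.608) [heading=117, draw]
  BK 15: (-2.567,24.608) -> (4.243,11.243) [heading=117, draw]
  RT 72: heading 117 -> 45
]
FD 9: (4.243,11.243) -> (10.607,17.607) [heading=45, draw]
LT 144: heading 45 -> 189
Final: pos=(10.607,17.607), heading=189, 6 segment(s) drawn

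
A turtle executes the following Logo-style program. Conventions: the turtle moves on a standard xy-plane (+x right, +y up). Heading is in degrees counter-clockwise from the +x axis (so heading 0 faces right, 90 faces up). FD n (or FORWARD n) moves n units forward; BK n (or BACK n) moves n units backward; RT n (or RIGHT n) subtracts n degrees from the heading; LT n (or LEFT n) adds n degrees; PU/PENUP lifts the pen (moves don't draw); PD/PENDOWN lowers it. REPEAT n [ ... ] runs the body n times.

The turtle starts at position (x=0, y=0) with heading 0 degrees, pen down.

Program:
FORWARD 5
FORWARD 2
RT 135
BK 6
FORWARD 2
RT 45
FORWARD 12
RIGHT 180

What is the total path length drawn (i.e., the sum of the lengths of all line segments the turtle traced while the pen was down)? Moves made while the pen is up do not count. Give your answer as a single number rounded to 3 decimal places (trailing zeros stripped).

Executing turtle program step by step:
Start: pos=(0,0), heading=0, pen down
FD 5: (0,0) -> (5,0) [heading=0, draw]
FD 2: (5,0) -> (7,0) [heading=0, draw]
RT 135: heading 0 -> 225
BK 6: (7,0) -> (11.243,4.243) [heading=225, draw]
FD 2: (11.243,4.243) -> (9.828,2.828) [heading=225, draw]
RT 45: heading 225 -> 180
FD 12: (9.828,2.828) -> (-2.172,2.828) [heading=180, draw]
RT 180: heading 180 -> 0
Final: pos=(-2.172,2.828), heading=0, 5 segment(s) drawn

Segment lengths:
  seg 1: (0,0) -> (5,0), length = 5
  seg 2: (5,0) -> (7,0), length = 2
  seg 3: (7,0) -> (11.243,4.243), length = 6
  seg 4: (11.243,4.243) -> (9.828,2.828), length = 2
  seg 5: (9.828,2.828) -> (-2.172,2.828), length = 12
Total = 27

Answer: 27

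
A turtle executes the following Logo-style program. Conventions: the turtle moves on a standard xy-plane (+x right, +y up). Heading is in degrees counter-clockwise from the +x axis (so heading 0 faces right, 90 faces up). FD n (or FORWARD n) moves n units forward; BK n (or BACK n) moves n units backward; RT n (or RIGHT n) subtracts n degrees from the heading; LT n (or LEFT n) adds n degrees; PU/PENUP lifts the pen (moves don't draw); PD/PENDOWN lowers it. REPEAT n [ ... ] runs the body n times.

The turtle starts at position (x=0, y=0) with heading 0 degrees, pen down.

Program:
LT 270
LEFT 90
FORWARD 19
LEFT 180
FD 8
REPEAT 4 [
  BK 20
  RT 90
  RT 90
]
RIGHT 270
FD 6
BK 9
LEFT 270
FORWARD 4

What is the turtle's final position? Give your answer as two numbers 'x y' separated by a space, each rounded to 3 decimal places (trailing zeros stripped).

Answer: 7 3

Derivation:
Executing turtle program step by step:
Start: pos=(0,0), heading=0, pen down
LT 270: heading 0 -> 270
LT 90: heading 270 -> 0
FD 19: (0,0) -> (19,0) [heading=0, draw]
LT 180: heading 0 -> 180
FD 8: (19,0) -> (11,0) [heading=180, draw]
REPEAT 4 [
  -- iteration 1/4 --
  BK 20: (11,0) -> (31,0) [heading=180, draw]
  RT 90: heading 180 -> 90
  RT 90: heading 90 -> 0
  -- iteration 2/4 --
  BK 20: (31,0) -> (11,0) [heading=0, draw]
  RT 90: heading 0 -> 270
  RT 90: heading 270 -> 180
  -- iteration 3/4 --
  BK 20: (11,0) -> (31,0) [heading=180, draw]
  RT 90: heading 180 -> 90
  RT 90: heading 90 -> 0
  -- iteration 4/4 --
  BK 20: (31,0) -> (11,0) [heading=0, draw]
  RT 90: heading 0 -> 270
  RT 90: heading 270 -> 180
]
RT 270: heading 180 -> 270
FD 6: (11,0) -> (11,-6) [heading=270, draw]
BK 9: (11,-6) -> (11,3) [heading=270, draw]
LT 270: heading 270 -> 180
FD 4: (11,3) -> (7,3) [heading=180, draw]
Final: pos=(7,3), heading=180, 9 segment(s) drawn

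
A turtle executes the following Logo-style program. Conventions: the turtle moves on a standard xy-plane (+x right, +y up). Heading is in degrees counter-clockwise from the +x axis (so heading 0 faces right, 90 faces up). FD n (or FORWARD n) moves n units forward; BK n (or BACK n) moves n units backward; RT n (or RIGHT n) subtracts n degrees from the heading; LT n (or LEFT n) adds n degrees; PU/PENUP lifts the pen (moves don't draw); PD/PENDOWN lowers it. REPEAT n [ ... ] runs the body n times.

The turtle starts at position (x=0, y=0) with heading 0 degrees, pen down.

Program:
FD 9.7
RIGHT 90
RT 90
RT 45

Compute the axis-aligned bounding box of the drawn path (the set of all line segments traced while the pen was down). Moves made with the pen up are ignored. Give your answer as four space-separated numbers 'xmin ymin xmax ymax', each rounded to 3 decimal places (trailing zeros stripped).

Answer: 0 0 9.7 0

Derivation:
Executing turtle program step by step:
Start: pos=(0,0), heading=0, pen down
FD 9.7: (0,0) -> (9.7,0) [heading=0, draw]
RT 90: heading 0 -> 270
RT 90: heading 270 -> 180
RT 45: heading 180 -> 135
Final: pos=(9.7,0), heading=135, 1 segment(s) drawn

Segment endpoints: x in {0, 9.7}, y in {0}
xmin=0, ymin=0, xmax=9.7, ymax=0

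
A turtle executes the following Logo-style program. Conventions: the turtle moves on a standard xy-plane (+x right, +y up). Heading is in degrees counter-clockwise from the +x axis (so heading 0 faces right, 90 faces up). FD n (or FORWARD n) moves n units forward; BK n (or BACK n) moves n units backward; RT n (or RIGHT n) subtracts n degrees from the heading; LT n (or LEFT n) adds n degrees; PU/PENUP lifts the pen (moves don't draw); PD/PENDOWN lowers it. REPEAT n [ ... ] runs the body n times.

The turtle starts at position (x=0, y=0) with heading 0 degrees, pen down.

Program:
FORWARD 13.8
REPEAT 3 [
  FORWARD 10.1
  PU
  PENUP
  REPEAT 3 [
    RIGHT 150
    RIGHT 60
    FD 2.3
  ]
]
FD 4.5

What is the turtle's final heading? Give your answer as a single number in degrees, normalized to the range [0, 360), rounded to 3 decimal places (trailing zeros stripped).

Answer: 270

Derivation:
Executing turtle program step by step:
Start: pos=(0,0), heading=0, pen down
FD 13.8: (0,0) -> (13.8,0) [heading=0, draw]
REPEAT 3 [
  -- iteration 1/3 --
  FD 10.1: (13.8,0) -> (23.9,0) [heading=0, draw]
  PU: pen up
  PU: pen up
  REPEAT 3 [
    -- iteration 1/3 --
    RT 150: heading 0 -> 210
    RT 60: heading 210 -> 150
    FD 2.3: (23.9,0) -> (21.908,1.15) [heading=150, move]
    -- iteration 2/3 --
    RT 150: heading 150 -> 0
    RT 60: heading 0 -> 300
    FD 2.3: (21.908,1.15) -> (23.058,-0.842) [heading=300, move]
    -- iteration 3/3 --
    RT 150: heading 300 -> 150
    RT 60: heading 150 -> 90
    FD 2.3: (23.058,-0.842) -> (23.058,1.458) [heading=90, move]
  ]
  -- iteration 2/3 --
  FD 10.1: (23.058,1.458) -> (23.058,11.558) [heading=90, move]
  PU: pen up
  PU: pen up
  REPEAT 3 [
    -- iteration 1/3 --
    RT 150: heading 90 -> 300
    RT 60: heading 300 -> 240
    FD 2.3: (23.058,11.558) -> (21.908,9.566) [heading=240, move]
    -- iteration 2/3 --
    RT 150: heading 240 -> 90
    RT 60: heading 90 -> 30
    FD 2.3: (21.908,9.566) -> (23.9,10.716) [heading=30, move]
    -- iteration 3/3 --
    RT 150: heading 30 -> 240
    RT 60: heading 240 -> 180
    FD 2.3: (23.9,10.716) -> (21.6,10.716) [heading=180, move]
  ]
  -- iteration 3/3 --
  FD 10.1: (21.6,10.716) -> (11.5,10.716) [heading=180, move]
  PU: pen up
  PU: pen up
  REPEAT 3 [
    -- iteration 1/3 --
    RT 150: heading 180 -> 30
    RT 60: heading 30 -> 330
    FD 2.3: (11.5,10.716) -> (13.492,9.566) [heading=330, move]
    -- iteration 2/3 --
    RT 150: heading 330 -> 180
    RT 60: heading 180 -> 120
    FD 2.3: (13.492,9.566) -> (12.342,11.558) [heading=120, move]
    -- iteration 3/3 --
    RT 150: heading 120 -> 330
    RT 60: heading 330 -> 270
    FD 2.3: (12.342,11.558) -> (12.342,9.258) [heading=270, move]
  ]
]
FD 4.5: (12.342,9.258) -> (12.342,4.758) [heading=270, move]
Final: pos=(12.342,4.758), heading=270, 2 segment(s) drawn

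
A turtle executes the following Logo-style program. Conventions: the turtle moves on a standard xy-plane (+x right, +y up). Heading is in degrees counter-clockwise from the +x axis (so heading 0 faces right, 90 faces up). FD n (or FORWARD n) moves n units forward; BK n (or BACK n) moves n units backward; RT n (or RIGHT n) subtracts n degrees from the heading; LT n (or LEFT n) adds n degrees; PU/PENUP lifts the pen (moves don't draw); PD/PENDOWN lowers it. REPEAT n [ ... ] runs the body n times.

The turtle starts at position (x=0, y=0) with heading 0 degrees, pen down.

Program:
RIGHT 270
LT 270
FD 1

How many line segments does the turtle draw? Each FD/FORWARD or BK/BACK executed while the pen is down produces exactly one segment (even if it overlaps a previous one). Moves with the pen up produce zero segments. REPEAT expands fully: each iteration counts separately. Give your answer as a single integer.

Answer: 1

Derivation:
Executing turtle program step by step:
Start: pos=(0,0), heading=0, pen down
RT 270: heading 0 -> 90
LT 270: heading 90 -> 0
FD 1: (0,0) -> (1,0) [heading=0, draw]
Final: pos=(1,0), heading=0, 1 segment(s) drawn
Segments drawn: 1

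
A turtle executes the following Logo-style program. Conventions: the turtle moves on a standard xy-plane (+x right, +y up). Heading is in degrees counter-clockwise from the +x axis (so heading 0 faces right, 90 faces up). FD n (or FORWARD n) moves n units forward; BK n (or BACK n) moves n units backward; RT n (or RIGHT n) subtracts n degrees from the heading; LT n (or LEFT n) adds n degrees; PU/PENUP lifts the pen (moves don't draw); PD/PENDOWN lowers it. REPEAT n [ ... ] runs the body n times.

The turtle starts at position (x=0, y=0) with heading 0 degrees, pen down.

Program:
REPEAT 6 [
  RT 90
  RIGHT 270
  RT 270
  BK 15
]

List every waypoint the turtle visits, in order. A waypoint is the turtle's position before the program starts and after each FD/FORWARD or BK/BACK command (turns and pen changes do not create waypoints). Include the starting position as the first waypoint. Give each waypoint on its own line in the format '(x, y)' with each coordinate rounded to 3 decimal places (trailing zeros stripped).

Answer: (0, 0)
(0, -15)
(15, -15)
(15, 0)
(0, 0)
(0, -15)
(15, -15)

Derivation:
Executing turtle program step by step:
Start: pos=(0,0), heading=0, pen down
REPEAT 6 [
  -- iteration 1/6 --
  RT 90: heading 0 -> 270
  RT 270: heading 270 -> 0
  RT 270: heading 0 -> 90
  BK 15: (0,0) -> (0,-15) [heading=90, draw]
  -- iteration 2/6 --
  RT 90: heading 90 -> 0
  RT 270: heading 0 -> 90
  RT 270: heading 90 -> 180
  BK 15: (0,-15) -> (15,-15) [heading=180, draw]
  -- iteration 3/6 --
  RT 90: heading 180 -> 90
  RT 270: heading 90 -> 180
  RT 270: heading 180 -> 270
  BK 15: (15,-15) -> (15,0) [heading=270, draw]
  -- iteration 4/6 --
  RT 90: heading 270 -> 180
  RT 270: heading 180 -> 270
  RT 270: heading 270 -> 0
  BK 15: (15,0) -> (0,0) [heading=0, draw]
  -- iteration 5/6 --
  RT 90: heading 0 -> 270
  RT 270: heading 270 -> 0
  RT 270: heading 0 -> 90
  BK 15: (0,0) -> (0,-15) [heading=90, draw]
  -- iteration 6/6 --
  RT 90: heading 90 -> 0
  RT 270: heading 0 -> 90
  RT 270: heading 90 -> 180
  BK 15: (0,-15) -> (15,-15) [heading=180, draw]
]
Final: pos=(15,-15), heading=180, 6 segment(s) drawn
Waypoints (7 total):
(0, 0)
(0, -15)
(15, -15)
(15, 0)
(0, 0)
(0, -15)
(15, -15)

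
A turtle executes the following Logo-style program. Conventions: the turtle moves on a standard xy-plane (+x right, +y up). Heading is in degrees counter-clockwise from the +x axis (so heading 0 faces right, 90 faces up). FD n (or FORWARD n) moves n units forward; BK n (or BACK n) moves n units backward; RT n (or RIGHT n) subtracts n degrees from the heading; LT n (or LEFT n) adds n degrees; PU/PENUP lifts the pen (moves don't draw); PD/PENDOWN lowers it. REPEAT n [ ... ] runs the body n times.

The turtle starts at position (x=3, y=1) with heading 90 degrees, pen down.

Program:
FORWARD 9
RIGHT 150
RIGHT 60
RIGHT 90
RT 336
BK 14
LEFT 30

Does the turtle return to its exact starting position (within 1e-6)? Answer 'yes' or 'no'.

Answer: no

Derivation:
Executing turtle program step by step:
Start: pos=(3,1), heading=90, pen down
FD 9: (3,1) -> (3,10) [heading=90, draw]
RT 150: heading 90 -> 300
RT 60: heading 300 -> 240
RT 90: heading 240 -> 150
RT 336: heading 150 -> 174
BK 14: (3,10) -> (16.923,8.537) [heading=174, draw]
LT 30: heading 174 -> 204
Final: pos=(16.923,8.537), heading=204, 2 segment(s) drawn

Start position: (3, 1)
Final position: (16.923, 8.537)
Distance = 15.832; >= 1e-6 -> NOT closed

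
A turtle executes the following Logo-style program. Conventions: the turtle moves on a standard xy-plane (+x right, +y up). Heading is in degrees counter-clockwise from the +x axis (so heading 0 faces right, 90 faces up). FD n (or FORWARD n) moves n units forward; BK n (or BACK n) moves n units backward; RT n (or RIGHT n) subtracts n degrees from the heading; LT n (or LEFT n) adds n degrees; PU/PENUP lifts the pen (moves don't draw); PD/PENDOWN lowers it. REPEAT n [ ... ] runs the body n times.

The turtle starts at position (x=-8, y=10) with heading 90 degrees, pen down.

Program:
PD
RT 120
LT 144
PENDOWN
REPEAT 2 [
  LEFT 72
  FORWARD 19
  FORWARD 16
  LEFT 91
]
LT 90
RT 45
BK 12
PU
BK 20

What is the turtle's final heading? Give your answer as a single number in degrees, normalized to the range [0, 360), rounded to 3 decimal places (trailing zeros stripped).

Answer: 125

Derivation:
Executing turtle program step by step:
Start: pos=(-8,10), heading=90, pen down
PD: pen down
RT 120: heading 90 -> 330
LT 144: heading 330 -> 114
PD: pen down
REPEAT 2 [
  -- iteration 1/2 --
  LT 72: heading 114 -> 186
  FD 19: (-8,10) -> (-26.896,8.014) [heading=186, draw]
  FD 16: (-26.896,8.014) -> (-42.808,6.342) [heading=186, draw]
  LT 91: heading 186 -> 277
  -- iteration 2/2 --
  LT 72: heading 277 -> 349
  FD 19: (-42.808,6.342) -> (-24.157,2.716) [heading=349, draw]
  FD 16: (-24.157,2.716) -> (-8.451,-0.337) [heading=349, draw]
  LT 91: heading 349 -> 80
]
LT 90: heading 80 -> 170
RT 45: heading 170 -> 125
BK 12: (-8.451,-0.337) -> (-1.568,-10.167) [heading=125, draw]
PU: pen up
BK 20: (-1.568,-10.167) -> (9.903,-26.55) [heading=125, move]
Final: pos=(9.903,-26.55), heading=125, 5 segment(s) drawn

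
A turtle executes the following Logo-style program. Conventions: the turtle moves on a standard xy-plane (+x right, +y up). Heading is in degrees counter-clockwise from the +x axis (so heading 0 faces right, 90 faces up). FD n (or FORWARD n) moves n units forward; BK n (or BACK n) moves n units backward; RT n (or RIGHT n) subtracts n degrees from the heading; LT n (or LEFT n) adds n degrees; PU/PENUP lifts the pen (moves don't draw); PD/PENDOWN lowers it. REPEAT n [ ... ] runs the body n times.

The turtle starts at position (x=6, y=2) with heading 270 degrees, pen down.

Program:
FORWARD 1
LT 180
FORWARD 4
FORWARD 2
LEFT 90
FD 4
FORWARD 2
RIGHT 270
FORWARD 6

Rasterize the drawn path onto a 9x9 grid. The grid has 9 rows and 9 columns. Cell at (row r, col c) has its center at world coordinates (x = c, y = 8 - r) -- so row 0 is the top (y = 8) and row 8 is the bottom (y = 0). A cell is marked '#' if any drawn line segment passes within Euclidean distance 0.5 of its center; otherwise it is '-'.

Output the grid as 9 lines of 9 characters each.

Segment 0: (6,2) -> (6,1)
Segment 1: (6,1) -> (6,5)
Segment 2: (6,5) -> (6,7)
Segment 3: (6,7) -> (2,7)
Segment 4: (2,7) -> (0,7)
Segment 5: (0,7) -> (0,1)

Answer: ---------
#######--
#-----#--
#-----#--
#-----#--
#-----#--
#-----#--
#-----#--
---------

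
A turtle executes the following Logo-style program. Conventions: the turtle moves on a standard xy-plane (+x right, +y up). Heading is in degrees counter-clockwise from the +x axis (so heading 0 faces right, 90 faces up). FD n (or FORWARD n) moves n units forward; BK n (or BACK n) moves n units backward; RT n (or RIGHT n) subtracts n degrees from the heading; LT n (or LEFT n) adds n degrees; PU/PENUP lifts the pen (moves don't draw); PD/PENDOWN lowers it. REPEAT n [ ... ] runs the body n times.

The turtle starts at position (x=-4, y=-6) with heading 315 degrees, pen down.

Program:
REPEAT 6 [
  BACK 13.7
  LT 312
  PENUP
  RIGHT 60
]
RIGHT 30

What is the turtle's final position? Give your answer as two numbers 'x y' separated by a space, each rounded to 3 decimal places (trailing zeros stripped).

Answer: 3.038 1.038

Derivation:
Executing turtle program step by step:
Start: pos=(-4,-6), heading=315, pen down
REPEAT 6 [
  -- iteration 1/6 --
  BK 13.7: (-4,-6) -> (-13.687,3.687) [heading=315, draw]
  LT 312: heading 315 -> 267
  PU: pen up
  RT 60: heading 267 -> 207
  -- iteration 2/6 --
  BK 13.7: (-13.687,3.687) -> (-1.481,9.907) [heading=207, move]
  LT 312: heading 207 -> 159
  PU: pen up
  RT 60: heading 159 -> 99
  -- iteration 3/6 --
  BK 13.7: (-1.481,9.907) -> (0.663,-3.624) [heading=99, move]
  LT 312: heading 99 -> 51
  PU: pen up
  RT 60: heading 51 -> 351
  -- iteration 4/6 --
  BK 13.7: (0.663,-3.624) -> (-12.869,-1.481) [heading=351, move]
  LT 312: heading 351 -> 303
  PU: pen up
  RT 60: heading 303 -> 243
  -- iteration 5/6 --
  BK 13.7: (-12.869,-1.481) -> (-6.649,10.726) [heading=243, move]
  LT 312: heading 243 -> 195
  PU: pen up
  RT 60: heading 195 -> 135
  -- iteration 6/6 --
  BK 13.7: (-6.649,10.726) -> (3.038,1.038) [heading=135, move]
  LT 312: heading 135 -> 87
  PU: pen up
  RT 60: heading 87 -> 27
]
RT 30: heading 27 -> 357
Final: pos=(3.038,1.038), heading=357, 1 segment(s) drawn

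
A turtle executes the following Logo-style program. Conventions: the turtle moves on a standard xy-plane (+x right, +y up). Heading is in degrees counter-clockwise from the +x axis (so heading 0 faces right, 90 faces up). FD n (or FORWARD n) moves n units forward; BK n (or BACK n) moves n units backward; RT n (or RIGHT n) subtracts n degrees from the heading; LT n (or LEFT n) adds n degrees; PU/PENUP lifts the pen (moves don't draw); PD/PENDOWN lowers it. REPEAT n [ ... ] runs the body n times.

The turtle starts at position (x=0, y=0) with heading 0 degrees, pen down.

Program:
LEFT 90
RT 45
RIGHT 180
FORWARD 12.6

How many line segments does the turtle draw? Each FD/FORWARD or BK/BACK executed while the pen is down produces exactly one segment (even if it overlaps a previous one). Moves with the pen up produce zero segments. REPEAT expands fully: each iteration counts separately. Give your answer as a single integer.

Executing turtle program step by step:
Start: pos=(0,0), heading=0, pen down
LT 90: heading 0 -> 90
RT 45: heading 90 -> 45
RT 180: heading 45 -> 225
FD 12.6: (0,0) -> (-8.91,-8.91) [heading=225, draw]
Final: pos=(-8.91,-8.91), heading=225, 1 segment(s) drawn
Segments drawn: 1

Answer: 1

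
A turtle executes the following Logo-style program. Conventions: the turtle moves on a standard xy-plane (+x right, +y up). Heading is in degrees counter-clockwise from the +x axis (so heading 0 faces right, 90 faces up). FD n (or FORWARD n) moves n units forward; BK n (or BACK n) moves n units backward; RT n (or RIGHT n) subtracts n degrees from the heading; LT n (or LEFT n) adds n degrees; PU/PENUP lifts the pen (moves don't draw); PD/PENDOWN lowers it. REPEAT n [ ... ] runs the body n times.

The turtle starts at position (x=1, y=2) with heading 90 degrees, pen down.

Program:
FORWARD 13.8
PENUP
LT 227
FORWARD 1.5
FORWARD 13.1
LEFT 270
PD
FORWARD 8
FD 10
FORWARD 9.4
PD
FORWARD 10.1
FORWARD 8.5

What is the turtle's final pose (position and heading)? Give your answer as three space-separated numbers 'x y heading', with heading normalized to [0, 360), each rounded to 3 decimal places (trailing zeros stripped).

Executing turtle program step by step:
Start: pos=(1,2), heading=90, pen down
FD 13.8: (1,2) -> (1,15.8) [heading=90, draw]
PU: pen up
LT 227: heading 90 -> 317
FD 1.5: (1,15.8) -> (2.097,14.777) [heading=317, move]
FD 13.1: (2.097,14.777) -> (11.678,5.843) [heading=317, move]
LT 270: heading 317 -> 227
PD: pen down
FD 8: (11.678,5.843) -> (6.222,-0.008) [heading=227, draw]
FD 10: (6.222,-0.008) -> (-0.598,-7.322) [heading=227, draw]
FD 9.4: (-0.598,-7.322) -> (-7.009,-14.196) [heading=227, draw]
PD: pen down
FD 10.1: (-7.009,-14.196) -> (-13.897,-21.583) [heading=227, draw]
FD 8.5: (-13.897,-21.583) -> (-19.694,-27.799) [heading=227, draw]
Final: pos=(-19.694,-27.799), heading=227, 6 segment(s) drawn

Answer: -19.694 -27.799 227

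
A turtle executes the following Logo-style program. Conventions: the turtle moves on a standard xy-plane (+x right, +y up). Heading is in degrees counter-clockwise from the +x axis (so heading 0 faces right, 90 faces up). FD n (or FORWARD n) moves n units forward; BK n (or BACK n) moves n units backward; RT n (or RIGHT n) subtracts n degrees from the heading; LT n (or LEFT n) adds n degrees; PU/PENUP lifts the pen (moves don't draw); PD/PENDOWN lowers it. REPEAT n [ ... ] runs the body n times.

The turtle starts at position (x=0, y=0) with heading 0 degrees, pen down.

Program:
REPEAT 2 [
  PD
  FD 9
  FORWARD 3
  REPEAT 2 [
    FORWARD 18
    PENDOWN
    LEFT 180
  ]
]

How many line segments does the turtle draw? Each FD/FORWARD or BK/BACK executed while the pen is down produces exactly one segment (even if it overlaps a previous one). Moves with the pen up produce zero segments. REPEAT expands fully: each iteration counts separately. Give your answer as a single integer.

Answer: 8

Derivation:
Executing turtle program step by step:
Start: pos=(0,0), heading=0, pen down
REPEAT 2 [
  -- iteration 1/2 --
  PD: pen down
  FD 9: (0,0) -> (9,0) [heading=0, draw]
  FD 3: (9,0) -> (12,0) [heading=0, draw]
  REPEAT 2 [
    -- iteration 1/2 --
    FD 18: (12,0) -> (30,0) [heading=0, draw]
    PD: pen down
    LT 180: heading 0 -> 180
    -- iteration 2/2 --
    FD 18: (30,0) -> (12,0) [heading=180, draw]
    PD: pen down
    LT 180: heading 180 -> 0
  ]
  -- iteration 2/2 --
  PD: pen down
  FD 9: (12,0) -> (21,0) [heading=0, draw]
  FD 3: (21,0) -> (24,0) [heading=0, draw]
  REPEAT 2 [
    -- iteration 1/2 --
    FD 18: (24,0) -> (42,0) [heading=0, draw]
    PD: pen down
    LT 180: heading 0 -> 180
    -- iteration 2/2 --
    FD 18: (42,0) -> (24,0) [heading=180, draw]
    PD: pen down
    LT 180: heading 180 -> 0
  ]
]
Final: pos=(24,0), heading=0, 8 segment(s) drawn
Segments drawn: 8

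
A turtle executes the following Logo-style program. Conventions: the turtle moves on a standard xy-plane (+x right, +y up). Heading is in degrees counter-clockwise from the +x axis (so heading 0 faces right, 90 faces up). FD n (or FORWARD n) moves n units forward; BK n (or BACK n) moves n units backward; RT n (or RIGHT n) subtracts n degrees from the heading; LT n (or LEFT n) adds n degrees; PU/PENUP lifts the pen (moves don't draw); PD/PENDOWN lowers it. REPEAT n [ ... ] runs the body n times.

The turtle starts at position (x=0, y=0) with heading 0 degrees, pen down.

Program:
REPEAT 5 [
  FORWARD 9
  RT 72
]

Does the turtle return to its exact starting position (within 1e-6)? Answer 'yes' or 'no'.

Answer: yes

Derivation:
Executing turtle program step by step:
Start: pos=(0,0), heading=0, pen down
REPEAT 5 [
  -- iteration 1/5 --
  FD 9: (0,0) -> (9,0) [heading=0, draw]
  RT 72: heading 0 -> 288
  -- iteration 2/5 --
  FD 9: (9,0) -> (11.781,-8.56) [heading=288, draw]
  RT 72: heading 288 -> 216
  -- iteration 3/5 --
  FD 9: (11.781,-8.56) -> (4.5,-13.85) [heading=216, draw]
  RT 72: heading 216 -> 144
  -- iteration 4/5 --
  FD 9: (4.5,-13.85) -> (-2.781,-8.56) [heading=144, draw]
  RT 72: heading 144 -> 72
  -- iteration 5/5 --
  FD 9: (-2.781,-8.56) -> (0,0) [heading=72, draw]
  RT 72: heading 72 -> 0
]
Final: pos=(0,0), heading=0, 5 segment(s) drawn

Start position: (0, 0)
Final position: (0, 0)
Distance = 0; < 1e-6 -> CLOSED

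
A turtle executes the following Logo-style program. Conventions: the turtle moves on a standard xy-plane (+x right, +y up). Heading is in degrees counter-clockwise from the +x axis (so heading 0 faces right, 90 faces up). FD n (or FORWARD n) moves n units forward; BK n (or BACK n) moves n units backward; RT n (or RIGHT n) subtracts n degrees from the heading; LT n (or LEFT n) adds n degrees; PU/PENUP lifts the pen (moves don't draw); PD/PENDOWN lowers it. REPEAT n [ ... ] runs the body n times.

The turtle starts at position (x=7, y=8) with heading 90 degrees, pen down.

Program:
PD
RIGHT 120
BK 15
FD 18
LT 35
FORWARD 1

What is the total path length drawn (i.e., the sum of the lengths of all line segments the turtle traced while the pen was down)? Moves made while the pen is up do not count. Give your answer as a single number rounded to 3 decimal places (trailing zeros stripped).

Executing turtle program step by step:
Start: pos=(7,8), heading=90, pen down
PD: pen down
RT 120: heading 90 -> 330
BK 15: (7,8) -> (-5.99,15.5) [heading=330, draw]
FD 18: (-5.99,15.5) -> (9.598,6.5) [heading=330, draw]
LT 35: heading 330 -> 5
FD 1: (9.598,6.5) -> (10.594,6.587) [heading=5, draw]
Final: pos=(10.594,6.587), heading=5, 3 segment(s) drawn

Segment lengths:
  seg 1: (7,8) -> (-5.99,15.5), length = 15
  seg 2: (-5.99,15.5) -> (9.598,6.5), length = 18
  seg 3: (9.598,6.5) -> (10.594,6.587), length = 1
Total = 34

Answer: 34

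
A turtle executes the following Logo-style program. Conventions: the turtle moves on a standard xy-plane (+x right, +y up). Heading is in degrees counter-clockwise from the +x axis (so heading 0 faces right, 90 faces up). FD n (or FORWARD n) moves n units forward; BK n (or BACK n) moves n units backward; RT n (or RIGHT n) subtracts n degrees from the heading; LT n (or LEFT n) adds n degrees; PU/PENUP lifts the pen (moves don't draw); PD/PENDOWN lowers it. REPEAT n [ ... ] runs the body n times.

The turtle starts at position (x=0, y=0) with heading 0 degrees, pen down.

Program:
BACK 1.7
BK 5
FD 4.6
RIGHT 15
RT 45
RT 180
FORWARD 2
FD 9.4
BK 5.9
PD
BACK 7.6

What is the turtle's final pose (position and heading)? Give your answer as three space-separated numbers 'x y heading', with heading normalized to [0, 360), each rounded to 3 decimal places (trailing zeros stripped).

Executing turtle program step by step:
Start: pos=(0,0), heading=0, pen down
BK 1.7: (0,0) -> (-1.7,0) [heading=0, draw]
BK 5: (-1.7,0) -> (-6.7,0) [heading=0, draw]
FD 4.6: (-6.7,0) -> (-2.1,0) [heading=0, draw]
RT 15: heading 0 -> 345
RT 45: heading 345 -> 300
RT 180: heading 300 -> 120
FD 2: (-2.1,0) -> (-3.1,1.732) [heading=120, draw]
FD 9.4: (-3.1,1.732) -> (-7.8,9.873) [heading=120, draw]
BK 5.9: (-7.8,9.873) -> (-4.85,4.763) [heading=120, draw]
PD: pen down
BK 7.6: (-4.85,4.763) -> (-1.05,-1.819) [heading=120, draw]
Final: pos=(-1.05,-1.819), heading=120, 7 segment(s) drawn

Answer: -1.05 -1.819 120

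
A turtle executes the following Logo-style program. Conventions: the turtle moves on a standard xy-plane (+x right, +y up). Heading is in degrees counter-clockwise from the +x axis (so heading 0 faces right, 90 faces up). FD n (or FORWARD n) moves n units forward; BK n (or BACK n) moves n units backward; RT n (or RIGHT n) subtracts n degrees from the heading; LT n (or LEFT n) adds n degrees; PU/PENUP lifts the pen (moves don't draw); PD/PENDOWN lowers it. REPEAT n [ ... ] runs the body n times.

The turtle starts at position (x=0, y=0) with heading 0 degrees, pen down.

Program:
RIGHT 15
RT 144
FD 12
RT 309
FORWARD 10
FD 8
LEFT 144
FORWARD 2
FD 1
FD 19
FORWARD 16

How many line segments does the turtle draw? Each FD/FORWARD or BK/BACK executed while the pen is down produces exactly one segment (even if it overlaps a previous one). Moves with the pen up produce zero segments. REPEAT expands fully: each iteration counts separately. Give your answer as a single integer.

Answer: 7

Derivation:
Executing turtle program step by step:
Start: pos=(0,0), heading=0, pen down
RT 15: heading 0 -> 345
RT 144: heading 345 -> 201
FD 12: (0,0) -> (-11.203,-4.3) [heading=201, draw]
RT 309: heading 201 -> 252
FD 10: (-11.203,-4.3) -> (-14.293,-13.811) [heading=252, draw]
FD 8: (-14.293,-13.811) -> (-16.765,-21.419) [heading=252, draw]
LT 144: heading 252 -> 36
FD 2: (-16.765,-21.419) -> (-15.147,-20.244) [heading=36, draw]
FD 1: (-15.147,-20.244) -> (-14.338,-19.656) [heading=36, draw]
FD 19: (-14.338,-19.656) -> (1.033,-8.488) [heading=36, draw]
FD 16: (1.033,-8.488) -> (13.977,0.916) [heading=36, draw]
Final: pos=(13.977,0.916), heading=36, 7 segment(s) drawn
Segments drawn: 7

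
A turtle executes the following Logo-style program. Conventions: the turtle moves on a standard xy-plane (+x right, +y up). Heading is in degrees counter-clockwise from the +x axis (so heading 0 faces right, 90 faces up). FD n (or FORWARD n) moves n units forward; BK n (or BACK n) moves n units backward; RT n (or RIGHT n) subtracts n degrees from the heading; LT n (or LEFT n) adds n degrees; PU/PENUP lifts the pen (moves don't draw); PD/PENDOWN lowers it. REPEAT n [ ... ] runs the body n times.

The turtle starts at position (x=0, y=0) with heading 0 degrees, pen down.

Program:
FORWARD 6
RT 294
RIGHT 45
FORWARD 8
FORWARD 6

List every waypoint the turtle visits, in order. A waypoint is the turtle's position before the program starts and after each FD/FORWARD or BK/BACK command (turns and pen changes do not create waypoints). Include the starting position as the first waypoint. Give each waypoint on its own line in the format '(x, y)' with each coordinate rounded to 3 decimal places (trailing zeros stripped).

Executing turtle program step by step:
Start: pos=(0,0), heading=0, pen down
FD 6: (0,0) -> (6,0) [heading=0, draw]
RT 294: heading 0 -> 66
RT 45: heading 66 -> 21
FD 8: (6,0) -> (13.469,2.867) [heading=21, draw]
FD 6: (13.469,2.867) -> (19.07,5.017) [heading=21, draw]
Final: pos=(19.07,5.017), heading=21, 3 segment(s) drawn
Waypoints (4 total):
(0, 0)
(6, 0)
(13.469, 2.867)
(19.07, 5.017)

Answer: (0, 0)
(6, 0)
(13.469, 2.867)
(19.07, 5.017)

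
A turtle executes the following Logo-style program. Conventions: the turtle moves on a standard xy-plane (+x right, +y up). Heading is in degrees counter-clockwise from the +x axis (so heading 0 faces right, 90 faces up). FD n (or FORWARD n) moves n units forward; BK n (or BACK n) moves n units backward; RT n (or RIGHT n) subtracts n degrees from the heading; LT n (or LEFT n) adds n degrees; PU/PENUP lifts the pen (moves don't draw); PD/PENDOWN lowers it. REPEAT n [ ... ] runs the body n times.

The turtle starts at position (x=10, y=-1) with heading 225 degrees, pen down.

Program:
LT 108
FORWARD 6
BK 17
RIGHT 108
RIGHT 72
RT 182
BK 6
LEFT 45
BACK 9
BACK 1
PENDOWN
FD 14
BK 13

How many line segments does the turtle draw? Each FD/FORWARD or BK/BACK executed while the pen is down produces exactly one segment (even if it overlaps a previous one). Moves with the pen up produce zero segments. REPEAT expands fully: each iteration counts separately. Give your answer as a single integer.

Answer: 7

Derivation:
Executing turtle program step by step:
Start: pos=(10,-1), heading=225, pen down
LT 108: heading 225 -> 333
FD 6: (10,-1) -> (15.346,-3.724) [heading=333, draw]
BK 17: (15.346,-3.724) -> (0.199,3.994) [heading=333, draw]
RT 108: heading 333 -> 225
RT 72: heading 225 -> 153
RT 182: heading 153 -> 331
BK 6: (0.199,3.994) -> (-5.049,6.903) [heading=331, draw]
LT 45: heading 331 -> 16
BK 9: (-5.049,6.903) -> (-13.7,4.422) [heading=16, draw]
BK 1: (-13.7,4.422) -> (-14.661,4.146) [heading=16, draw]
PD: pen down
FD 14: (-14.661,4.146) -> (-1.204,8.005) [heading=16, draw]
BK 13: (-1.204,8.005) -> (-13.7,4.422) [heading=16, draw]
Final: pos=(-13.7,4.422), heading=16, 7 segment(s) drawn
Segments drawn: 7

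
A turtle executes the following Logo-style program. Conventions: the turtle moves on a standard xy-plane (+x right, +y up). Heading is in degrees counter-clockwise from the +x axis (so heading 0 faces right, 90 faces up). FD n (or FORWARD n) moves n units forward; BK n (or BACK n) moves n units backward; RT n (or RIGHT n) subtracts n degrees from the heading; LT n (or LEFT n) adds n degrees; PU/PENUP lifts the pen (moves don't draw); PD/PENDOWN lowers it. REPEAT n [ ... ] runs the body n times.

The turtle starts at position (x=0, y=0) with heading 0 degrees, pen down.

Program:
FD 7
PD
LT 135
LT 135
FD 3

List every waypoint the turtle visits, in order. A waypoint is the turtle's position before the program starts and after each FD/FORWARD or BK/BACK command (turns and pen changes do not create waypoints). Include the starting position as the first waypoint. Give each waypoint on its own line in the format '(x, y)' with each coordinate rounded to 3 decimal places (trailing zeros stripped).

Executing turtle program step by step:
Start: pos=(0,0), heading=0, pen down
FD 7: (0,0) -> (7,0) [heading=0, draw]
PD: pen down
LT 135: heading 0 -> 135
LT 135: heading 135 -> 270
FD 3: (7,0) -> (7,-3) [heading=270, draw]
Final: pos=(7,-3), heading=270, 2 segment(s) drawn
Waypoints (3 total):
(0, 0)
(7, 0)
(7, -3)

Answer: (0, 0)
(7, 0)
(7, -3)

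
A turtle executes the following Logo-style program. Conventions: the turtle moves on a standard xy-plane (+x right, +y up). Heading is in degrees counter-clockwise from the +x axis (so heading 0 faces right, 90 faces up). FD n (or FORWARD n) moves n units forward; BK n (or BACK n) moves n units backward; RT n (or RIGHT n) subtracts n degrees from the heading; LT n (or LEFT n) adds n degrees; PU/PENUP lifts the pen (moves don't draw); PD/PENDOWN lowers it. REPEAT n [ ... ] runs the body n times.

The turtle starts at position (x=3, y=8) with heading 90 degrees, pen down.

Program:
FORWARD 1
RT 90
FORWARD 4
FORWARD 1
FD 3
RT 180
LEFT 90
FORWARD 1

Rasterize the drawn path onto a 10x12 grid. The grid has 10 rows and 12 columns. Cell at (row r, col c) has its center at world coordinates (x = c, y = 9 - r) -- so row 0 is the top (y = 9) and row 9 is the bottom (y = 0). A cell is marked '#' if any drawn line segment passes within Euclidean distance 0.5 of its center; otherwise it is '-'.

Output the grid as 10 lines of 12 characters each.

Answer: ---#########
---#-------#
------------
------------
------------
------------
------------
------------
------------
------------

Derivation:
Segment 0: (3,8) -> (3,9)
Segment 1: (3,9) -> (7,9)
Segment 2: (7,9) -> (8,9)
Segment 3: (8,9) -> (11,9)
Segment 4: (11,9) -> (11,8)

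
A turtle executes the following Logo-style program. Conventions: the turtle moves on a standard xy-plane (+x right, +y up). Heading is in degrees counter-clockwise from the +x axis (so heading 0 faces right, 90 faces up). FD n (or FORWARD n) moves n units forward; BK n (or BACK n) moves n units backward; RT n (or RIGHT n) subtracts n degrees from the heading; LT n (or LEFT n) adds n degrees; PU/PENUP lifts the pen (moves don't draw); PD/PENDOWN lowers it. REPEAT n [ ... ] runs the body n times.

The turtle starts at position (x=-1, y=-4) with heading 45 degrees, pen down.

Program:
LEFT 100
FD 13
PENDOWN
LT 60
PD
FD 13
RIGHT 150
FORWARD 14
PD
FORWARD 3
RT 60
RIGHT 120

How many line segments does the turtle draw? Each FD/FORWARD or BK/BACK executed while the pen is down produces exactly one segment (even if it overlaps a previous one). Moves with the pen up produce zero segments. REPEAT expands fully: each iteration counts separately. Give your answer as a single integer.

Answer: 4

Derivation:
Executing turtle program step by step:
Start: pos=(-1,-4), heading=45, pen down
LT 100: heading 45 -> 145
FD 13: (-1,-4) -> (-11.649,3.456) [heading=145, draw]
PD: pen down
LT 60: heading 145 -> 205
PD: pen down
FD 13: (-11.649,3.456) -> (-23.431,-2.038) [heading=205, draw]
RT 150: heading 205 -> 55
FD 14: (-23.431,-2.038) -> (-15.401,9.431) [heading=55, draw]
PD: pen down
FD 3: (-15.401,9.431) -> (-13.68,11.888) [heading=55, draw]
RT 60: heading 55 -> 355
RT 120: heading 355 -> 235
Final: pos=(-13.68,11.888), heading=235, 4 segment(s) drawn
Segments drawn: 4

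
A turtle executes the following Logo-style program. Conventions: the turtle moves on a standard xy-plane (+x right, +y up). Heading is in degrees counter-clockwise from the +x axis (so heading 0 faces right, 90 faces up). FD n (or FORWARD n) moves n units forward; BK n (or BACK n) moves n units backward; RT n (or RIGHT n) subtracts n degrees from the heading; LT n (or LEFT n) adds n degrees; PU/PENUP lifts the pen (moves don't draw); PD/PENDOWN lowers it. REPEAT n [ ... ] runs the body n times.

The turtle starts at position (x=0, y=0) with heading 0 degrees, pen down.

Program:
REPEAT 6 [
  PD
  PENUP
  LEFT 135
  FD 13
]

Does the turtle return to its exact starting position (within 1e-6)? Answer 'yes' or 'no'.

Answer: no

Derivation:
Executing turtle program step by step:
Start: pos=(0,0), heading=0, pen down
REPEAT 6 [
  -- iteration 1/6 --
  PD: pen down
  PU: pen up
  LT 135: heading 0 -> 135
  FD 13: (0,0) -> (-9.192,9.192) [heading=135, move]
  -- iteration 2/6 --
  PD: pen down
  PU: pen up
  LT 135: heading 135 -> 270
  FD 13: (-9.192,9.192) -> (-9.192,-3.808) [heading=270, move]
  -- iteration 3/6 --
  PD: pen down
  PU: pen up
  LT 135: heading 270 -> 45
  FD 13: (-9.192,-3.808) -> (0,5.385) [heading=45, move]
  -- iteration 4/6 --
  PD: pen down
  PU: pen up
  LT 135: heading 45 -> 180
  FD 13: (0,5.385) -> (-13,5.385) [heading=180, move]
  -- iteration 5/6 --
  PD: pen down
  PU: pen up
  LT 135: heading 180 -> 315
  FD 13: (-13,5.385) -> (-3.808,-3.808) [heading=315, move]
  -- iteration 6/6 --
  PD: pen down
  PU: pen up
  LT 135: heading 315 -> 90
  FD 13: (-3.808,-3.808) -> (-3.808,9.192) [heading=90, move]
]
Final: pos=(-3.808,9.192), heading=90, 0 segment(s) drawn

Start position: (0, 0)
Final position: (-3.808, 9.192)
Distance = 9.95; >= 1e-6 -> NOT closed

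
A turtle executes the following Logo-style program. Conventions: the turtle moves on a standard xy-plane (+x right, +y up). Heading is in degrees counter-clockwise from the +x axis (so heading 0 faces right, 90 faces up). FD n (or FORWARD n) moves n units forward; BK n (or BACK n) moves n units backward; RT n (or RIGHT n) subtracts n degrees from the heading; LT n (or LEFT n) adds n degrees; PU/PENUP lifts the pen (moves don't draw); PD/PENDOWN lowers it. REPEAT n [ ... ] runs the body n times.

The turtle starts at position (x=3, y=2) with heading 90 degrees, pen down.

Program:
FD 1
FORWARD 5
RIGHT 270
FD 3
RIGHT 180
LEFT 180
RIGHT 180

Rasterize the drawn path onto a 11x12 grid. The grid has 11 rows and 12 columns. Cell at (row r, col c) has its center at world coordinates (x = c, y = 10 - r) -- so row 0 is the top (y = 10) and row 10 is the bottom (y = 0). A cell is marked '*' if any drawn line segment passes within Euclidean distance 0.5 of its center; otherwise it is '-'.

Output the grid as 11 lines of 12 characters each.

Segment 0: (3,2) -> (3,3)
Segment 1: (3,3) -> (3,8)
Segment 2: (3,8) -> (0,8)

Answer: ------------
------------
****--------
---*--------
---*--------
---*--------
---*--------
---*--------
---*--------
------------
------------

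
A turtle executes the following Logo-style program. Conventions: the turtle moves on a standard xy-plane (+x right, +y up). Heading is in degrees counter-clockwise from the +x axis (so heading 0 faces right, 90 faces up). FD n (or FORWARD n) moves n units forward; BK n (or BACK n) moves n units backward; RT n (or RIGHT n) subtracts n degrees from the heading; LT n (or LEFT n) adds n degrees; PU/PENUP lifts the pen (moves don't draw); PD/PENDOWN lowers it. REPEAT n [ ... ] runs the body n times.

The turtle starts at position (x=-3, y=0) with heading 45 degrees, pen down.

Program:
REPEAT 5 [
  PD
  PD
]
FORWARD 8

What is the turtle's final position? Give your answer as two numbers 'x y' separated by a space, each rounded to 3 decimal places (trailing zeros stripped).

Executing turtle program step by step:
Start: pos=(-3,0), heading=45, pen down
REPEAT 5 [
  -- iteration 1/5 --
  PD: pen down
  PD: pen down
  -- iteration 2/5 --
  PD: pen down
  PD: pen down
  -- iteration 3/5 --
  PD: pen down
  PD: pen down
  -- iteration 4/5 --
  PD: pen down
  PD: pen down
  -- iteration 5/5 --
  PD: pen down
  PD: pen down
]
FD 8: (-3,0) -> (2.657,5.657) [heading=45, draw]
Final: pos=(2.657,5.657), heading=45, 1 segment(s) drawn

Answer: 2.657 5.657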